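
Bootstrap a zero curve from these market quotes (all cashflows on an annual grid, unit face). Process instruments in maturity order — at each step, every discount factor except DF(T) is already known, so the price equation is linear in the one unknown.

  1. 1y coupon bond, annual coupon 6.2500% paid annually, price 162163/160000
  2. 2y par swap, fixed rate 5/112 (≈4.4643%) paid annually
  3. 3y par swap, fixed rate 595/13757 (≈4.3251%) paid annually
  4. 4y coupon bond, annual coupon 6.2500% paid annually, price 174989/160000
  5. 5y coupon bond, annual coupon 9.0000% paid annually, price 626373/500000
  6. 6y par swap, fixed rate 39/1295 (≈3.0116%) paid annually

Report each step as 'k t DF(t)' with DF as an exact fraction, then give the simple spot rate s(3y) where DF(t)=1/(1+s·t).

step 1 [1y] bond c/1=1/16: DF=(162163/160000 − 1/16·(0))/(1+1/16) = 9539/10000 ≈ 0.953900
step 2 [2y] swap r/1=5/112: DF=(1 − 5/112·(0.953900))/(1+5/112) = 1833/2000 ≈ 0.916500
step 3 [3y] swap r/1=595/13757: DF=(1 − 595/13757·(0.953900+0.916500))/(1+595/13757) = 881/1000 ≈ 0.881000
step 4 [4y] bond c/1=1/16: DF=(174989/160000 − 1/16·(0.953900+0.916500+0.881000))/(1+1/16) = 347/400 ≈ 0.867500
step 5 [5y] bond c/1=9/100: DF=(626373/500000 − 9/100·(0.953900+0.916500+0.881000+0.867500))/(1+9/100) = 1701/2000 ≈ 0.850500
step 6 [6y] swap r/1=39/1295: DF=(1 − 39/1295·(0.953900+0.916500+0.881000+0.867500+0.850500))/(1+39/1295) = 8401/10000 ≈ 0.840100

1 1 9539/10000
2 2 1833/2000
3 3 881/1000
4 4 347/400
5 5 1701/2000
6 6 8401/10000
s(3y) = (1/(881/1000) − 1)/(3) = 119/2643 ≈ 4.5025%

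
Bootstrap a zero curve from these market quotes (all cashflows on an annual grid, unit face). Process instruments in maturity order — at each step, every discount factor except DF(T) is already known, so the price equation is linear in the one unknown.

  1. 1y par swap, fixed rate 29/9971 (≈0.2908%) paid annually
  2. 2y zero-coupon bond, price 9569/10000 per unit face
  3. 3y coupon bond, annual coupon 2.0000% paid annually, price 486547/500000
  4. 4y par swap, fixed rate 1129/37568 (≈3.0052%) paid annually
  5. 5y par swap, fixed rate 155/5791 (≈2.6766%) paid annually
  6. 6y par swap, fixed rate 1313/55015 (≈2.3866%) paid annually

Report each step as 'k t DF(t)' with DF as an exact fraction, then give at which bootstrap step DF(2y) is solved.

1 1 9971/10000
2 2 9569/10000
3 3 9157/10000
4 4 8871/10000
5 5 219/250
6 6 8687/10000
DF(2y) is solved at step 2

step 1 [1y] swap r/1=29/9971: DF=(1 − 29/9971·(0))/(1+29/9971) = 9971/10000 ≈ 0.997100
step 2 [2y] zero: DF = P = 9569/10000 ≈ 0.956900
step 3 [3y] bond c/1=1/50: DF=(486547/500000 − 1/50·(0.997100+0.956900))/(1+1/50) = 9157/10000 ≈ 0.915700
step 4 [4y] swap r/1=1129/37568: DF=(1 − 1129/37568·(0.997100+0.956900+0.915700))/(1+1129/37568) = 8871/10000 ≈ 0.887100
step 5 [5y] swap r/1=155/5791: DF=(1 − 155/5791·(0.997100+0.956900+0.915700+0.887100))/(1+155/5791) = 219/250 ≈ 0.876000
step 6 [6y] swap r/1=1313/55015: DF=(1 − 1313/55015·(0.997100+0.956900+0.915700+0.887100+0.876000))/(1+1313/55015) = 8687/10000 ≈ 0.868700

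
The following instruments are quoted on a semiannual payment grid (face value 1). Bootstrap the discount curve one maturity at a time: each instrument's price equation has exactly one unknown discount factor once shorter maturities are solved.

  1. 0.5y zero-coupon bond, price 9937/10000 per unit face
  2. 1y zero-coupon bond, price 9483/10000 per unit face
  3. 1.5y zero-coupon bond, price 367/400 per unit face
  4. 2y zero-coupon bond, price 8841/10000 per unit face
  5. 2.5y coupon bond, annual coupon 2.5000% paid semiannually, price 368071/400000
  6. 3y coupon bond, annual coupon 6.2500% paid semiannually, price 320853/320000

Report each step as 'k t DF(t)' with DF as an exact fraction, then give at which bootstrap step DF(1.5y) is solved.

step 1 [0.5y] zero: DF = P = 9937/10000 ≈ 0.993700
step 2 [1y] zero: DF = P = 9483/10000 ≈ 0.948300
step 3 [1.5y] zero: DF = P = 367/400 ≈ 0.917500
step 4 [2y] zero: DF = P = 8841/10000 ≈ 0.884100
step 5 [2.5y] bond c/2=1/80: DF=(368071/400000 − 1/80·(0.993700+0.948300+0.917500+0.884100))/(1+1/80) = 4313/5000 ≈ 0.862600
step 6 [3y] bond c/2=1/32: DF=(320853/320000 − 1/32·(0.993700+0.948300+0.917500+0.884100+0.862600))/(1+1/32) = 8327/10000 ≈ 0.832700

1 1/2 9937/10000
2 1 9483/10000
3 3/2 367/400
4 2 8841/10000
5 5/2 4313/5000
6 3 8327/10000
DF(1.5y) is solved at step 3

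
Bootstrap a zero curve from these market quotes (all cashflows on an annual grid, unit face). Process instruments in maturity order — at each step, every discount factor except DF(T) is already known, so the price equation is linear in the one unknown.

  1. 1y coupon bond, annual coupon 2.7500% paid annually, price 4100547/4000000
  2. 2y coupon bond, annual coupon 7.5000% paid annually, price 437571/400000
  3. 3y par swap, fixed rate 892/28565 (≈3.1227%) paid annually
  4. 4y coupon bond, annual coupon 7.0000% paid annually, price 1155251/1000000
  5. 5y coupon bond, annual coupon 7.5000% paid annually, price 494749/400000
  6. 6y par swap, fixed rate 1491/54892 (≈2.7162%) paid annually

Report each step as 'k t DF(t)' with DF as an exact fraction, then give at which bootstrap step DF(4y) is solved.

step 1 [1y] bond c/1=11/400: DF=(4100547/4000000 − 11/400·(0))/(1+11/400) = 9977/10000 ≈ 0.997700
step 2 [2y] bond c/1=3/40: DF=(437571/400000 − 3/40·(0.997700))/(1+3/40) = 237/250 ≈ 0.948000
step 3 [3y] swap r/1=892/28565: DF=(1 − 892/28565·(0.997700+0.948000))/(1+892/28565) = 2277/2500 ≈ 0.910800
step 4 [4y] bond c/1=7/100: DF=(1155251/1000000 − 7/100·(0.997700+0.948000+0.910800))/(1+7/100) = 558/625 ≈ 0.892800
step 5 [5y] bond c/1=3/40: DF=(494749/400000 − 3/40·(0.997700+0.948000+0.910800+0.892800))/(1+3/40) = 889/1000 ≈ 0.889000
step 6 [6y] swap r/1=1491/54892: DF=(1 − 1491/54892·(0.997700+0.948000+0.910800+0.892800+0.889000))/(1+1491/54892) = 8509/10000 ≈ 0.850900

1 1 9977/10000
2 2 237/250
3 3 2277/2500
4 4 558/625
5 5 889/1000
6 6 8509/10000
DF(4y) is solved at step 4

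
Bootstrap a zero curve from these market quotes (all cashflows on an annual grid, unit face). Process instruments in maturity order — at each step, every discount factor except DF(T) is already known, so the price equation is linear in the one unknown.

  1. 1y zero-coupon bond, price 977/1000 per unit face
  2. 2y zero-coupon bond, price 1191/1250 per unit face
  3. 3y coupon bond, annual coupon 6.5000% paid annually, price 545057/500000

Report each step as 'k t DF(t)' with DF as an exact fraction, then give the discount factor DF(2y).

1 1 977/1000
2 2 1191/1250
3 3 4529/5000
DF(2y) = 1191/1250 ≈ 0.952800

step 1 [1y] zero: DF = P = 977/1000 ≈ 0.977000
step 2 [2y] zero: DF = P = 1191/1250 ≈ 0.952800
step 3 [3y] bond c/1=13/200: DF=(545057/500000 − 13/200·(0.977000+0.952800))/(1+13/200) = 4529/5000 ≈ 0.905800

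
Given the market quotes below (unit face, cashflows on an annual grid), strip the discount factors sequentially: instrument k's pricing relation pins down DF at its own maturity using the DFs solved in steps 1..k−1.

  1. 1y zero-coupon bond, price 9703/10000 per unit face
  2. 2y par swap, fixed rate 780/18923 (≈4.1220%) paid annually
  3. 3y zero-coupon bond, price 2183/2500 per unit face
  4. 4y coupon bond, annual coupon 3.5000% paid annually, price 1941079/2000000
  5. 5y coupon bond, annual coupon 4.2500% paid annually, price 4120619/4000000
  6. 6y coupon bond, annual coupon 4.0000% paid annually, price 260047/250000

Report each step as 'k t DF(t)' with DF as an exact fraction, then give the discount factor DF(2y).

1 1 9703/10000
2 2 461/500
3 3 2183/2500
4 4 4221/5000
5 5 841/1000
6 6 829/1000
DF(2y) = 461/500 ≈ 0.922000

step 1 [1y] zero: DF = P = 9703/10000 ≈ 0.970300
step 2 [2y] swap r/1=780/18923: DF=(1 − 780/18923·(0.970300))/(1+780/18923) = 461/500 ≈ 0.922000
step 3 [3y] zero: DF = P = 2183/2500 ≈ 0.873200
step 4 [4y] bond c/1=7/200: DF=(1941079/2000000 − 7/200·(0.970300+0.922000+0.873200))/(1+7/200) = 4221/5000 ≈ 0.844200
step 5 [5y] bond c/1=17/400: DF=(4120619/4000000 − 17/400·(0.970300+0.922000+0.873200+0.844200))/(1+17/400) = 841/1000 ≈ 0.841000
step 6 [6y] bond c/1=1/25: DF=(260047/250000 − 1/25·(0.970300+0.922000+0.873200+0.844200+0.841000))/(1+1/25) = 829/1000 ≈ 0.829000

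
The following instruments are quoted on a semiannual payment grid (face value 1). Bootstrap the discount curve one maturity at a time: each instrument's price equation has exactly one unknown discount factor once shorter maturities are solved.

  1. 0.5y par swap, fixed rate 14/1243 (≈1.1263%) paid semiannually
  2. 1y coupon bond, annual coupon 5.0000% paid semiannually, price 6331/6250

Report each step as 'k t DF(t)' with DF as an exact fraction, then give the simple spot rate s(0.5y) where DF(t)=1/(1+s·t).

step 1 [0.5y] swap r/2=7/1243: DF=(1 − 7/1243·(0))/(1+7/1243) = 1243/1250 ≈ 0.994400
step 2 [1y] bond c/2=1/40: DF=(6331/6250 − 1/40·(0.994400))/(1+1/40) = 241/250 ≈ 0.964000

1 1/2 1243/1250
2 1 241/250
s(0.5y) = (1/(1243/1250) − 1)/(1/2) = 14/1243 ≈ 1.1263%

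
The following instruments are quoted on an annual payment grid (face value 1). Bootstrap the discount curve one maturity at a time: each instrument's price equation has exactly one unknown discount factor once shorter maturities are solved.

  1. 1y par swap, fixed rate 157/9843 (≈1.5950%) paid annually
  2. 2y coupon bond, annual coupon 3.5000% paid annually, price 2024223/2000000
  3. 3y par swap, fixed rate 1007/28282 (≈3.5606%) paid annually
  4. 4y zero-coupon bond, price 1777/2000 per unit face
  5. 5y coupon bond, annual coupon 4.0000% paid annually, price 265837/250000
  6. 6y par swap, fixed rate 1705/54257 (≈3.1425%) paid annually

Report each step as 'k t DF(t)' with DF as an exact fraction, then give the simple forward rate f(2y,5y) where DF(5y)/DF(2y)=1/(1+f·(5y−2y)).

1 1 9843/10000
2 2 4723/5000
3 3 8993/10000
4 4 1777/2000
5 5 1759/2000
6 6 1659/2000
f(2y,5y) = ((4723/5000)/(1759/2000) − 1)/(3) = 217/8795 ≈ 2.4673%

step 1 [1y] swap r/1=157/9843: DF=(1 − 157/9843·(0))/(1+157/9843) = 9843/10000 ≈ 0.984300
step 2 [2y] bond c/1=7/200: DF=(2024223/2000000 − 7/200·(0.984300))/(1+7/200) = 4723/5000 ≈ 0.944600
step 3 [3y] swap r/1=1007/28282: DF=(1 − 1007/28282·(0.984300+0.944600))/(1+1007/28282) = 8993/10000 ≈ 0.899300
step 4 [4y] zero: DF = P = 1777/2000 ≈ 0.888500
step 5 [5y] bond c/1=1/25: DF=(265837/250000 − 1/25·(0.984300+0.944600+0.899300+0.888500))/(1+1/25) = 1759/2000 ≈ 0.879500
step 6 [6y] swap r/1=1705/54257: DF=(1 − 1705/54257·(0.984300+0.944600+0.899300+0.888500+0.879500))/(1+1705/54257) = 1659/2000 ≈ 0.829500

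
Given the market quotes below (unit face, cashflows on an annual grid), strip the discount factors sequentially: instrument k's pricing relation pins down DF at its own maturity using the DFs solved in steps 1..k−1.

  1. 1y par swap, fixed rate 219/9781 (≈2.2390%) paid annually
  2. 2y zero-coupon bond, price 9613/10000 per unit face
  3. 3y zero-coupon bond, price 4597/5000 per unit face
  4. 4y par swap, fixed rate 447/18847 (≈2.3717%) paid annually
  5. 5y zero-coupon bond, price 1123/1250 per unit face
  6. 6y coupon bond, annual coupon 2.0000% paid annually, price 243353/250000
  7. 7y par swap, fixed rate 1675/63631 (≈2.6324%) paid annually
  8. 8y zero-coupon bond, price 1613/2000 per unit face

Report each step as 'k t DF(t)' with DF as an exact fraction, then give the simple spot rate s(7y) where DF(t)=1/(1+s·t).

1 1 9781/10000
2 2 9613/10000
3 3 4597/5000
4 4 4553/5000
5 5 1123/1250
6 6 2157/2500
7 7 333/400
8 8 1613/2000
s(7y) = (1/(333/400) − 1)/(7) = 67/2331 ≈ 2.8743%

step 1 [1y] swap r/1=219/9781: DF=(1 − 219/9781·(0))/(1+219/9781) = 9781/10000 ≈ 0.978100
step 2 [2y] zero: DF = P = 9613/10000 ≈ 0.961300
step 3 [3y] zero: DF = P = 4597/5000 ≈ 0.919400
step 4 [4y] swap r/1=447/18847: DF=(1 − 447/18847·(0.978100+0.961300+0.919400))/(1+447/18847) = 4553/5000 ≈ 0.910600
step 5 [5y] zero: DF = P = 1123/1250 ≈ 0.898400
step 6 [6y] bond c/1=1/50: DF=(243353/250000 − 1/50·(0.978100+0.961300+0.919400+0.910600+0.898400))/(1+1/50) = 2157/2500 ≈ 0.862800
step 7 [7y] swap r/1=1675/63631: DF=(1 − 1675/63631·(0.978100+0.961300+0.919400+0.910600+0.898400+0.862800))/(1+1675/63631) = 333/400 ≈ 0.832500
step 8 [8y] zero: DF = P = 1613/2000 ≈ 0.806500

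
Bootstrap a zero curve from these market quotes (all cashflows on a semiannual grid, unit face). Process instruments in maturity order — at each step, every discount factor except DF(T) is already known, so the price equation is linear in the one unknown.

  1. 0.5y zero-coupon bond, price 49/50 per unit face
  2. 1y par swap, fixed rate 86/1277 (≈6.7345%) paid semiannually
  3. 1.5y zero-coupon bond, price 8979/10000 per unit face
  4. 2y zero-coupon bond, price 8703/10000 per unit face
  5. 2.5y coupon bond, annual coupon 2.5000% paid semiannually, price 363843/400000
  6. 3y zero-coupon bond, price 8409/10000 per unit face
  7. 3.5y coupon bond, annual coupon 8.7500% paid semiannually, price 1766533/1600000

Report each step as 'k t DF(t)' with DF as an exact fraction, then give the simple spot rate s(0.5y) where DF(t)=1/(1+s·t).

1 1/2 49/50
2 1 1871/2000
3 3/2 8979/10000
4 2 8703/10000
5 5/2 8529/10000
6 3 8409/10000
7 7/2 2081/2500
s(0.5y) = (1/(49/50) − 1)/(1/2) = 2/49 ≈ 4.0816%

step 1 [0.5y] zero: DF = P = 49/50 ≈ 0.980000
step 2 [1y] swap r/2=43/1277: DF=(1 − 43/1277·(0.980000))/(1+43/1277) = 1871/2000 ≈ 0.935500
step 3 [1.5y] zero: DF = P = 8979/10000 ≈ 0.897900
step 4 [2y] zero: DF = P = 8703/10000 ≈ 0.870300
step 5 [2.5y] bond c/2=1/80: DF=(363843/400000 − 1/80·(0.980000+0.935500+0.897900+0.870300))/(1+1/80) = 8529/10000 ≈ 0.852900
step 6 [3y] zero: DF = P = 8409/10000 ≈ 0.840900
step 7 [3.5y] bond c/2=7/160: DF=(1766533/1600000 − 7/160·(0.980000+0.935500+0.897900+0.870300+0.852900+0.840900))/(1+7/160) = 2081/2500 ≈ 0.832400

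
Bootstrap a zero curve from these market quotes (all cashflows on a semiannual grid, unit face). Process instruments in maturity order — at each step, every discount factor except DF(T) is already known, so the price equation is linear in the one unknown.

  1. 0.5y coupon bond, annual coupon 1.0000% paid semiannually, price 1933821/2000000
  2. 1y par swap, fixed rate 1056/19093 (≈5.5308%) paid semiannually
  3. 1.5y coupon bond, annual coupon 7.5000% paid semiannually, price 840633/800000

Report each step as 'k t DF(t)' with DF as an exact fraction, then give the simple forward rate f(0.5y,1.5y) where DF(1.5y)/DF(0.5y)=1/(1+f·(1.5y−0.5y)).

1 1/2 9621/10000
2 1 592/625
3 3/2 4719/5000
f(0.5y,1.5y) = ((9621/10000)/(4719/5000) − 1)/(1) = 61/3146 ≈ 1.9390%

step 1 [0.5y] bond c/2=1/200: DF=(1933821/2000000 − 1/200·(0))/(1+1/200) = 9621/10000 ≈ 0.962100
step 2 [1y] swap r/2=528/19093: DF=(1 − 528/19093·(0.962100))/(1+528/19093) = 592/625 ≈ 0.947200
step 3 [1.5y] bond c/2=3/80: DF=(840633/800000 − 3/80·(0.962100+0.947200))/(1+3/80) = 4719/5000 ≈ 0.943800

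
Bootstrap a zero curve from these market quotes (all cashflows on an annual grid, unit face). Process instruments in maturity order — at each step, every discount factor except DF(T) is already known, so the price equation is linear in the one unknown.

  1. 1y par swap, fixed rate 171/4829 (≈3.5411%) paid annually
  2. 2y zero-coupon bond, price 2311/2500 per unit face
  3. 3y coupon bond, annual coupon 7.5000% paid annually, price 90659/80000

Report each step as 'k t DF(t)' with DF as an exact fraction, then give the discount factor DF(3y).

1 1 4829/5000
2 2 2311/2500
3 3 9223/10000
DF(3y) = 9223/10000 ≈ 0.922300

step 1 [1y] swap r/1=171/4829: DF=(1 − 171/4829·(0))/(1+171/4829) = 4829/5000 ≈ 0.965800
step 2 [2y] zero: DF = P = 2311/2500 ≈ 0.924400
step 3 [3y] bond c/1=3/40: DF=(90659/80000 − 3/40·(0.965800+0.924400))/(1+3/40) = 9223/10000 ≈ 0.922300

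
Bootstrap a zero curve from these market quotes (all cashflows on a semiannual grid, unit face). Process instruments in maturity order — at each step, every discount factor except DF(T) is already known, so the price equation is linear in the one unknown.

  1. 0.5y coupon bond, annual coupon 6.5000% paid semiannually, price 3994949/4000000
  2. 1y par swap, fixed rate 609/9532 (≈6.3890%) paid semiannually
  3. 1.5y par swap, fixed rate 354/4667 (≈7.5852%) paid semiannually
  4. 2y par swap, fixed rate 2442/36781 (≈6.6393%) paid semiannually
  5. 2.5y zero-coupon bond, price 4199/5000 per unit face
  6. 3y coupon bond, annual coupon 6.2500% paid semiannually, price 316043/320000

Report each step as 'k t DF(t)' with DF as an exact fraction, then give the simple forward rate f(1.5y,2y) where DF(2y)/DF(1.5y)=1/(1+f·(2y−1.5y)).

1 1/2 9673/10000
2 1 9391/10000
3 3/2 4469/5000
4 2 8779/10000
5 5/2 4199/5000
6 3 513/625
f(1.5y,2y) = ((4469/5000)/(8779/10000) − 1)/(1/2) = 318/8779 ≈ 3.6223%

step 1 [0.5y] bond c/2=13/400: DF=(3994949/4000000 − 13/400·(0))/(1+13/400) = 9673/10000 ≈ 0.967300
step 2 [1y] swap r/2=609/19064: DF=(1 − 609/19064·(0.967300))/(1+609/19064) = 9391/10000 ≈ 0.939100
step 3 [1.5y] swap r/2=177/4667: DF=(1 − 177/4667·(0.967300+0.939100))/(1+177/4667) = 4469/5000 ≈ 0.893800
step 4 [2y] swap r/2=1221/36781: DF=(1 − 1221/36781·(0.967300+0.939100+0.893800))/(1+1221/36781) = 8779/10000 ≈ 0.877900
step 5 [2.5y] zero: DF = P = 4199/5000 ≈ 0.839800
step 6 [3y] bond c/2=1/32: DF=(316043/320000 − 1/32·(0.967300+0.939100+0.893800+0.877900+0.839800))/(1+1/32) = 513/625 ≈ 0.820800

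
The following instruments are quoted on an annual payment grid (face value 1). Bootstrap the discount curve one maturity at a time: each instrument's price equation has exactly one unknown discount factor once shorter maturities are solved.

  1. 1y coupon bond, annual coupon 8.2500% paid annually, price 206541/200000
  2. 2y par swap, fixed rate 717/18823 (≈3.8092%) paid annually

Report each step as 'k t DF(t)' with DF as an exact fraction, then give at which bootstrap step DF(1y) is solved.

step 1 [1y] bond c/1=33/400: DF=(206541/200000 − 33/400·(0))/(1+33/400) = 477/500 ≈ 0.954000
step 2 [2y] swap r/1=717/18823: DF=(1 − 717/18823·(0.954000))/(1+717/18823) = 9283/10000 ≈ 0.928300

1 1 477/500
2 2 9283/10000
DF(1y) is solved at step 1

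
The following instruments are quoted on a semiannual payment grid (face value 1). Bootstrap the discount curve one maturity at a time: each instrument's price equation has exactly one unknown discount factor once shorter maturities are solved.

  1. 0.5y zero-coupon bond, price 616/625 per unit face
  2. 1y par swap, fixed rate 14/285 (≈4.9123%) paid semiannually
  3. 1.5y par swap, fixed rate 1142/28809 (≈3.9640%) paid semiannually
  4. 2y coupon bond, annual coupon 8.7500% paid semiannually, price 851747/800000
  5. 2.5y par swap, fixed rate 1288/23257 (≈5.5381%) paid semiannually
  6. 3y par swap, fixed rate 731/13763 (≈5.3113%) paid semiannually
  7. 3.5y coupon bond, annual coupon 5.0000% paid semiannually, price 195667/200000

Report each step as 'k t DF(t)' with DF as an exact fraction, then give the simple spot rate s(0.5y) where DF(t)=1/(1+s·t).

1 1/2 616/625
2 1 2381/2500
3 3/2 9429/10000
4 2 8993/10000
5 5/2 1089/1250
6 3 4269/5000
7 7/2 4101/5000
s(0.5y) = (1/(616/625) − 1)/(1/2) = 9/308 ≈ 2.9221%

step 1 [0.5y] zero: DF = P = 616/625 ≈ 0.985600
step 2 [1y] swap r/2=7/285: DF=(1 − 7/285·(0.985600))/(1+7/285) = 2381/2500 ≈ 0.952400
step 3 [1.5y] swap r/2=571/28809: DF=(1 − 571/28809·(0.985600+0.952400))/(1+571/28809) = 9429/10000 ≈ 0.942900
step 4 [2y] bond c/2=7/160: DF=(851747/800000 − 7/160·(0.985600+0.952400+0.942900))/(1+7/160) = 8993/10000 ≈ 0.899300
step 5 [2.5y] swap r/2=644/23257: DF=(1 − 644/23257·(0.985600+0.952400+0.942900+0.899300))/(1+644/23257) = 1089/1250 ≈ 0.871200
step 6 [3y] swap r/2=731/27526: DF=(1 − 731/27526·(0.985600+0.952400+0.942900+0.899300+0.871200))/(1+731/27526) = 4269/5000 ≈ 0.853800
step 7 [3.5y] bond c/2=1/40: DF=(195667/200000 − 1/40·(0.985600+0.952400+0.942900+0.899300+0.871200+0.853800))/(1+1/40) = 4101/5000 ≈ 0.820200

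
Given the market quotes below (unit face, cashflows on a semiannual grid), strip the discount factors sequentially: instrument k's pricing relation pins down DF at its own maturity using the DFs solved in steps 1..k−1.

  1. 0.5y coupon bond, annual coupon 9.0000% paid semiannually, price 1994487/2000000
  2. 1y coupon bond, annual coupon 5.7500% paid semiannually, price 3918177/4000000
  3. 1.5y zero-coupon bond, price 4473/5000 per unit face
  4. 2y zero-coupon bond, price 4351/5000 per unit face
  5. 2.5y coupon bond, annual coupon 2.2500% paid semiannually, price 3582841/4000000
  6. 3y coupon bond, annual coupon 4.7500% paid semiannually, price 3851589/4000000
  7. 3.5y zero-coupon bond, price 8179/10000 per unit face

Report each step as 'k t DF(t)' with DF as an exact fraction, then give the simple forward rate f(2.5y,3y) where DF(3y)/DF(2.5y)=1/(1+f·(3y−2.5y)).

1 1/2 9543/10000
2 1 1851/2000
3 3/2 4473/5000
4 2 4351/5000
5 5/2 2113/2500
6 3 2091/2500
7 7/2 8179/10000
f(2.5y,3y) = ((2113/2500)/(2091/2500) − 1)/(1/2) = 44/2091 ≈ 2.1043%

step 1 [0.5y] bond c/2=9/200: DF=(1994487/2000000 − 9/200·(0))/(1+9/200) = 9543/10000 ≈ 0.954300
step 2 [1y] bond c/2=23/800: DF=(3918177/4000000 − 23/800·(0.954300))/(1+23/800) = 1851/2000 ≈ 0.925500
step 3 [1.5y] zero: DF = P = 4473/5000 ≈ 0.894600
step 4 [2y] zero: DF = P = 4351/5000 ≈ 0.870200
step 5 [2.5y] bond c/2=9/800: DF=(3582841/4000000 − 9/800·(0.954300+0.925500+0.894600+0.870200))/(1+9/800) = 2113/2500 ≈ 0.845200
step 6 [3y] bond c/2=19/800: DF=(3851589/4000000 − 19/800·(0.954300+0.925500+0.894600+0.870200+0.845200))/(1+19/800) = 2091/2500 ≈ 0.836400
step 7 [3.5y] zero: DF = P = 8179/10000 ≈ 0.817900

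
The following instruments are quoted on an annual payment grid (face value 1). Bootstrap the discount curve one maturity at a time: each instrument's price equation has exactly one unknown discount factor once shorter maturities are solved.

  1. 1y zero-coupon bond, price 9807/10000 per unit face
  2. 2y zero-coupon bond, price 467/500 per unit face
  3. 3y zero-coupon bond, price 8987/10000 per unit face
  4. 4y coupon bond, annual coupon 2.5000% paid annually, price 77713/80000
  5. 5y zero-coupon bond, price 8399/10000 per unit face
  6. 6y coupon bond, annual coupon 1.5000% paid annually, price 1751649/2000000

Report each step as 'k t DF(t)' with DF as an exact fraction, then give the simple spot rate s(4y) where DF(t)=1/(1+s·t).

step 1 [1y] zero: DF = P = 9807/10000 ≈ 0.980700
step 2 [2y] zero: DF = P = 467/500 ≈ 0.934000
step 3 [3y] zero: DF = P = 8987/10000 ≈ 0.898700
step 4 [4y] bond c/1=1/40: DF=(77713/80000 − 1/40·(0.980700+0.934000+0.898700))/(1+1/40) = 8791/10000 ≈ 0.879100
step 5 [5y] zero: DF = P = 8399/10000 ≈ 0.839900
step 6 [6y] bond c/1=3/200: DF=(1751649/2000000 − 3/200·(0.980700+0.934000+0.898700+0.879100+0.839900))/(1+3/200) = 7959/10000 ≈ 0.795900

1 1 9807/10000
2 2 467/500
3 3 8987/10000
4 4 8791/10000
5 5 8399/10000
6 6 7959/10000
s(4y) = (1/(8791/10000) − 1)/(4) = 1209/35164 ≈ 3.4382%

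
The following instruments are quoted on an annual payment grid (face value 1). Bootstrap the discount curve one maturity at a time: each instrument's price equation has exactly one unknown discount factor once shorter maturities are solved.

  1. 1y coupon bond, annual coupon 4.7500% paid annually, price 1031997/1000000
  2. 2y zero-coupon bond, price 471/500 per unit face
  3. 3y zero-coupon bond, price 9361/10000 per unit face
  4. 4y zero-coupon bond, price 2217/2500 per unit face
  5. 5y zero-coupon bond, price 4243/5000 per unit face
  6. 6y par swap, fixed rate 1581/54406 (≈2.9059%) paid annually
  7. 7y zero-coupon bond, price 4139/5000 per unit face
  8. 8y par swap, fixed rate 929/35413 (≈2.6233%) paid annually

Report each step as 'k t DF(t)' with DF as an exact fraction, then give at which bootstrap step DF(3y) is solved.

step 1 [1y] bond c/1=19/400: DF=(1031997/1000000 − 19/400·(0))/(1+19/400) = 2463/2500 ≈ 0.985200
step 2 [2y] zero: DF = P = 471/500 ≈ 0.942000
step 3 [3y] zero: DF = P = 9361/10000 ≈ 0.936100
step 4 [4y] zero: DF = P = 2217/2500 ≈ 0.886800
step 5 [5y] zero: DF = P = 4243/5000 ≈ 0.848600
step 6 [6y] swap r/1=1581/54406: DF=(1 − 1581/54406·(0.985200+0.942000+0.936100+0.886800+0.848600))/(1+1581/54406) = 8419/10000 ≈ 0.841900
step 7 [7y] zero: DF = P = 4139/5000 ≈ 0.827800
step 8 [8y] swap r/1=929/35413: DF=(1 − 929/35413·(0.985200+0.942000+0.936100+0.886800+0.848600+0.841900+0.827800))/(1+929/35413) = 4071/5000 ≈ 0.814200

1 1 2463/2500
2 2 471/500
3 3 9361/10000
4 4 2217/2500
5 5 4243/5000
6 6 8419/10000
7 7 4139/5000
8 8 4071/5000
DF(3y) is solved at step 3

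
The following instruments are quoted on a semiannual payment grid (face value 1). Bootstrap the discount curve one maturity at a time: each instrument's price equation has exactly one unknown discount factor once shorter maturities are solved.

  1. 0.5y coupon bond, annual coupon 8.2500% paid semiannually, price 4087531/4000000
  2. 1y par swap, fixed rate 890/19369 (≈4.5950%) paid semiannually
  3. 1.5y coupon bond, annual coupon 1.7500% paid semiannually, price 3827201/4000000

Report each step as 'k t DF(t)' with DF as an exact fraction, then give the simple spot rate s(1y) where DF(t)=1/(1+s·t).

step 1 [0.5y] bond c/2=33/800: DF=(4087531/4000000 − 33/800·(0))/(1+33/800) = 4907/5000 ≈ 0.981400
step 2 [1y] swap r/2=445/19369: DF=(1 − 445/19369·(0.981400))/(1+445/19369) = 1911/2000 ≈ 0.955500
step 3 [1.5y] bond c/2=7/800: DF=(3827201/4000000 − 7/800·(0.981400+0.955500))/(1+7/800) = 9317/10000 ≈ 0.931700

1 1/2 4907/5000
2 1 1911/2000
3 3/2 9317/10000
s(1y) = (1/(1911/2000) − 1)/(1) = 89/1911 ≈ 4.6572%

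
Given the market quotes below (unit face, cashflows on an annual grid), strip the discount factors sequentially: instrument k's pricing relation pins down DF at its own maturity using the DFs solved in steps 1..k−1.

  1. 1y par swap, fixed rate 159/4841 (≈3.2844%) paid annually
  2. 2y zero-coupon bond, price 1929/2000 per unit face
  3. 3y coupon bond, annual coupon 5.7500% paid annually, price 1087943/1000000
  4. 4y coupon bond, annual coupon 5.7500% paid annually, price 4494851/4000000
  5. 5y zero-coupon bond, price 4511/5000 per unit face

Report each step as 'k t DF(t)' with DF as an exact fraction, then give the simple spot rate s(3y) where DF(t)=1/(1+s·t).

1 1 4841/5000
2 2 1929/2000
3 3 9237/10000
4 4 9073/10000
5 5 4511/5000
s(3y) = (1/(9237/10000) − 1)/(3) = 763/27711 ≈ 2.7534%

step 1 [1y] swap r/1=159/4841: DF=(1 − 159/4841·(0))/(1+159/4841) = 4841/5000 ≈ 0.968200
step 2 [2y] zero: DF = P = 1929/2000 ≈ 0.964500
step 3 [3y] bond c/1=23/400: DF=(1087943/1000000 − 23/400·(0.968200+0.964500))/(1+23/400) = 9237/10000 ≈ 0.923700
step 4 [4y] bond c/1=23/400: DF=(4494851/4000000 − 23/400·(0.968200+0.964500+0.923700))/(1+23/400) = 9073/10000 ≈ 0.907300
step 5 [5y] zero: DF = P = 4511/5000 ≈ 0.902200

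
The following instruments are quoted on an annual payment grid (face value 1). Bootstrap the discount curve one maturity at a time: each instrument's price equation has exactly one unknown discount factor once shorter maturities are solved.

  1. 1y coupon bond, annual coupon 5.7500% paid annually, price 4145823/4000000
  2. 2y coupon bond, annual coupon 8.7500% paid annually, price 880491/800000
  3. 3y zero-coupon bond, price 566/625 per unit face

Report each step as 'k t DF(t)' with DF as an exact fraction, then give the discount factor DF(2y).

1 1 9801/10000
2 2 2333/2500
3 3 566/625
DF(2y) = 2333/2500 ≈ 0.933200

step 1 [1y] bond c/1=23/400: DF=(4145823/4000000 − 23/400·(0))/(1+23/400) = 9801/10000 ≈ 0.980100
step 2 [2y] bond c/1=7/80: DF=(880491/800000 − 7/80·(0.980100))/(1+7/80) = 2333/2500 ≈ 0.933200
step 3 [3y] zero: DF = P = 566/625 ≈ 0.905600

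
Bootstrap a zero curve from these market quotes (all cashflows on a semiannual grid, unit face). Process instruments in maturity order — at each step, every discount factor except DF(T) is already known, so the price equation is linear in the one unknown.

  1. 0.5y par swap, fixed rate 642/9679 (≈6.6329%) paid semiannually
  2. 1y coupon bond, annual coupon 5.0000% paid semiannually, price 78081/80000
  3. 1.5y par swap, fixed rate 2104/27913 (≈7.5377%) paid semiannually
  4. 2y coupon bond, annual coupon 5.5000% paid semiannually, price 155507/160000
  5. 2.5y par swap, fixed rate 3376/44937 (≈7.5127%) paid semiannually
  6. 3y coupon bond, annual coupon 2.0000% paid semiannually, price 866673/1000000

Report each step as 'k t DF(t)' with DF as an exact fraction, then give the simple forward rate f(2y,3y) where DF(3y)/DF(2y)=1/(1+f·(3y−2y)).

1 1/2 9679/10000
2 1 4643/5000
3 3/2 2237/2500
4 2 1089/1250
5 5/2 1039/1250
6 3 1017/1250
f(2y,3y) = ((1089/1250)/(1017/1250) − 1)/(1) = 8/113 ≈ 7.0796%

step 1 [0.5y] swap r/2=321/9679: DF=(1 − 321/9679·(0))/(1+321/9679) = 9679/10000 ≈ 0.967900
step 2 [1y] bond c/2=1/40: DF=(78081/80000 − 1/40·(0.967900))/(1+1/40) = 4643/5000 ≈ 0.928600
step 3 [1.5y] swap r/2=1052/27913: DF=(1 − 1052/27913·(0.967900+0.928600))/(1+1052/27913) = 2237/2500 ≈ 0.894800
step 4 [2y] bond c/2=11/400: DF=(155507/160000 − 11/400·(0.967900+0.928600+0.894800))/(1+11/400) = 1089/1250 ≈ 0.871200
step 5 [2.5y] swap r/2=1688/44937: DF=(1 − 1688/44937·(0.967900+0.928600+0.894800+0.871200))/(1+1688/44937) = 1039/1250 ≈ 0.831200
step 6 [3y] bond c/2=1/100: DF=(866673/1000000 − 1/100·(0.967900+0.928600+0.894800+0.871200+0.831200))/(1+1/100) = 1017/1250 ≈ 0.813600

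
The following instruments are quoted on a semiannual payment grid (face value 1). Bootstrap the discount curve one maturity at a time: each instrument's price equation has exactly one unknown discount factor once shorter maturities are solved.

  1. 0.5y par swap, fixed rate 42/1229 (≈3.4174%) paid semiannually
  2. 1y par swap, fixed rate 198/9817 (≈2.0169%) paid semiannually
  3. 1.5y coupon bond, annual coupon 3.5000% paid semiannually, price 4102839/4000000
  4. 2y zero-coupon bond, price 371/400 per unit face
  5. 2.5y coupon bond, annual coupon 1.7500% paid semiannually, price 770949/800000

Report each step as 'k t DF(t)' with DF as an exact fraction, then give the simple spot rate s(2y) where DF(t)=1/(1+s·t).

1 1/2 1229/1250
2 1 4901/5000
3 3/2 9743/10000
4 2 371/400
5 5/2 4609/5000
s(2y) = (1/(371/400) − 1)/(2) = 29/742 ≈ 3.9084%

step 1 [0.5y] swap r/2=21/1229: DF=(1 − 21/1229·(0))/(1+21/1229) = 1229/1250 ≈ 0.983200
step 2 [1y] swap r/2=99/9817: DF=(1 − 99/9817·(0.983200))/(1+99/9817) = 4901/5000 ≈ 0.980200
step 3 [1.5y] bond c/2=7/400: DF=(4102839/4000000 − 7/400·(0.983200+0.980200))/(1+7/400) = 9743/10000 ≈ 0.974300
step 4 [2y] zero: DF = P = 371/400 ≈ 0.927500
step 5 [2.5y] bond c/2=7/800: DF=(770949/800000 − 7/800·(0.983200+0.980200+0.974300+0.927500))/(1+7/800) = 4609/5000 ≈ 0.921800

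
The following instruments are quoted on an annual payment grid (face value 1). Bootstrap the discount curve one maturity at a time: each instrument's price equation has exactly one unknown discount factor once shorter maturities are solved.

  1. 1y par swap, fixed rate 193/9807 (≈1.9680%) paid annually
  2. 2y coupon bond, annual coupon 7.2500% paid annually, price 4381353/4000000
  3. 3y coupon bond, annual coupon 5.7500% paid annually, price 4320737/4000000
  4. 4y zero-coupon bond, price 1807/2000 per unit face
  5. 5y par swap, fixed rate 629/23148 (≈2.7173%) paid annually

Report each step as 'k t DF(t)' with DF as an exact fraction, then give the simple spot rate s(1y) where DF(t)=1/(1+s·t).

step 1 [1y] swap r/1=193/9807: DF=(1 − 193/9807·(0))/(1+193/9807) = 9807/10000 ≈ 0.980700
step 2 [2y] bond c/1=29/400: DF=(4381353/4000000 − 29/400·(0.980700))/(1+29/400) = 191/200 ≈ 0.955000
step 3 [3y] bond c/1=23/400: DF=(4320737/4000000 − 23/400·(0.980700+0.955000))/(1+23/400) = 4581/5000 ≈ 0.916200
step 4 [4y] zero: DF = P = 1807/2000 ≈ 0.903500
step 5 [5y] swap r/1=629/23148: DF=(1 − 629/23148·(0.980700+0.955000+0.916200+0.903500))/(1+629/23148) = 4371/5000 ≈ 0.874200

1 1 9807/10000
2 2 191/200
3 3 4581/5000
4 4 1807/2000
5 5 4371/5000
s(1y) = (1/(9807/10000) − 1)/(1) = 193/9807 ≈ 1.9680%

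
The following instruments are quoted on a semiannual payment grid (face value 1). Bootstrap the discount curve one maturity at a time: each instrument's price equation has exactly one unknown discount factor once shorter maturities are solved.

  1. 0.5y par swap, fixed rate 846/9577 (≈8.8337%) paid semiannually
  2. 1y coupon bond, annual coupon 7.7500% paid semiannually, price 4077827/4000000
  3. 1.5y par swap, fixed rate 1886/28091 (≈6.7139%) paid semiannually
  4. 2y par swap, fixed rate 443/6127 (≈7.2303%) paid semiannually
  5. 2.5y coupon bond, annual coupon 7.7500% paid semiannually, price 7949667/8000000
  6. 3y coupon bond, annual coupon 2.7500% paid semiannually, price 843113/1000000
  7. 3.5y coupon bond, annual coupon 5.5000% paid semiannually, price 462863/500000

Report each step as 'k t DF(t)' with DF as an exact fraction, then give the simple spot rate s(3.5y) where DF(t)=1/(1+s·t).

1 1/2 9577/10000
2 1 9457/10000
3 3/2 9057/10000
4 2 8671/10000
5 5/2 1639/2000
6 3 7707/10000
7 7/2 19/25
s(3.5y) = (1/(19/25) − 1)/(7/2) = 12/133 ≈ 9.0226%

step 1 [0.5y] swap r/2=423/9577: DF=(1 − 423/9577·(0))/(1+423/9577) = 9577/10000 ≈ 0.957700
step 2 [1y] bond c/2=31/800: DF=(4077827/4000000 − 31/800·(0.957700))/(1+31/800) = 9457/10000 ≈ 0.945700
step 3 [1.5y] swap r/2=943/28091: DF=(1 − 943/28091·(0.957700+0.945700))/(1+943/28091) = 9057/10000 ≈ 0.905700
step 4 [2y] swap r/2=443/12254: DF=(1 − 443/12254·(0.957700+0.945700+0.905700))/(1+443/12254) = 8671/10000 ≈ 0.867100
step 5 [2.5y] bond c/2=31/800: DF=(7949667/8000000 − 31/800·(0.957700+0.945700+0.905700+0.867100))/(1+31/800) = 1639/2000 ≈ 0.819500
step 6 [3y] bond c/2=11/800: DF=(843113/1000000 − 11/800·(0.957700+0.945700+0.905700+0.867100+0.819500))/(1+11/800) = 7707/10000 ≈ 0.770700
step 7 [3.5y] bond c/2=11/400: DF=(462863/500000 − 11/400·(0.957700+0.945700+0.905700+0.867100+0.819500+0.770700))/(1+11/400) = 19/25 ≈ 0.760000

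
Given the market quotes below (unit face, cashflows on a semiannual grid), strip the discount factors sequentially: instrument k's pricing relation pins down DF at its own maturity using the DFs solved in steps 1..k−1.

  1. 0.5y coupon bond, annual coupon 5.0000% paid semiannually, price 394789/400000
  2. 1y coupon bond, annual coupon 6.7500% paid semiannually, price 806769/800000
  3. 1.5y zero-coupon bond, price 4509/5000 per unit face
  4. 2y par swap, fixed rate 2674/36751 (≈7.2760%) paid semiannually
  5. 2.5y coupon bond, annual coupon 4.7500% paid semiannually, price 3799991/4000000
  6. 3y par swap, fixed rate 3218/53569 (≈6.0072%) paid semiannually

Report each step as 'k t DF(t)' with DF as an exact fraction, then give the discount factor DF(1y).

step 1 [0.5y] bond c/2=1/40: DF=(394789/400000 − 1/40·(0))/(1+1/40) = 9629/10000 ≈ 0.962900
step 2 [1y] bond c/2=27/800: DF=(806769/800000 − 27/800·(0.962900))/(1+27/800) = 9441/10000 ≈ 0.944100
step 3 [1.5y] zero: DF = P = 4509/5000 ≈ 0.901800
step 4 [2y] swap r/2=1337/36751: DF=(1 − 1337/36751·(0.962900+0.944100+0.901800))/(1+1337/36751) = 8663/10000 ≈ 0.866300
step 5 [2.5y] bond c/2=19/800: DF=(3799991/4000000 − 19/800·(0.962900+0.944100+0.901800+0.866300))/(1+19/800) = 8427/10000 ≈ 0.842700
step 6 [3y] swap r/2=1609/53569: DF=(1 − 1609/53569·(0.962900+0.944100+0.901800+0.866300+0.842700))/(1+1609/53569) = 8391/10000 ≈ 0.839100

1 1/2 9629/10000
2 1 9441/10000
3 3/2 4509/5000
4 2 8663/10000
5 5/2 8427/10000
6 3 8391/10000
DF(1y) = 9441/10000 ≈ 0.944100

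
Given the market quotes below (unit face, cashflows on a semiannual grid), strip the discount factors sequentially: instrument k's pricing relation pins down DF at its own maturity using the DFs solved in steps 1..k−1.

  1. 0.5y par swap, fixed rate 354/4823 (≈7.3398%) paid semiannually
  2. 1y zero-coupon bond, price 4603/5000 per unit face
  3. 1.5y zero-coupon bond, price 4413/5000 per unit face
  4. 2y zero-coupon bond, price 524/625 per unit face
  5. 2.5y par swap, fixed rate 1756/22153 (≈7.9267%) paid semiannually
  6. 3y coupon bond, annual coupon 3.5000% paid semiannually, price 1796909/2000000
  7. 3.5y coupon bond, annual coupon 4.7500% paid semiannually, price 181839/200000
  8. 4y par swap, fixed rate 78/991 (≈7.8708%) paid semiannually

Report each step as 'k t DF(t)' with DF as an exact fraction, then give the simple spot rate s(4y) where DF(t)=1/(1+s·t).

1 1/2 4823/5000
2 1 4603/5000
3 3/2 4413/5000
4 2 524/625
5 5/2 2061/2500
6 3 2017/2500
7 7/2 3833/5000
8 4 1837/2500
s(4y) = (1/(1837/2500) − 1)/(4) = 663/7348 ≈ 9.0229%

step 1 [0.5y] swap r/2=177/4823: DF=(1 − 177/4823·(0))/(1+177/4823) = 4823/5000 ≈ 0.964600
step 2 [1y] zero: DF = P = 4603/5000 ≈ 0.920600
step 3 [1.5y] zero: DF = P = 4413/5000 ≈ 0.882600
step 4 [2y] zero: DF = P = 524/625 ≈ 0.838400
step 5 [2.5y] swap r/2=878/22153: DF=(1 − 878/22153·(0.964600+0.920600+0.882600+0.838400))/(1+878/22153) = 2061/2500 ≈ 0.824400
step 6 [3y] bond c/2=7/400: DF=(1796909/2000000 − 7/400·(0.964600+0.920600+0.882600+0.838400+0.824400))/(1+7/400) = 2017/2500 ≈ 0.806800
step 7 [3.5y] bond c/2=19/800: DF=(181839/200000 − 19/800·(0.964600+0.920600+0.882600+0.838400+0.824400+0.806800))/(1+19/800) = 3833/5000 ≈ 0.766600
step 8 [4y] swap r/2=39/991: DF=(1 − 39/991·(0.964600+0.920600+0.882600+0.838400+0.824400+0.806800+0.766600))/(1+39/991) = 1837/2500 ≈ 0.734800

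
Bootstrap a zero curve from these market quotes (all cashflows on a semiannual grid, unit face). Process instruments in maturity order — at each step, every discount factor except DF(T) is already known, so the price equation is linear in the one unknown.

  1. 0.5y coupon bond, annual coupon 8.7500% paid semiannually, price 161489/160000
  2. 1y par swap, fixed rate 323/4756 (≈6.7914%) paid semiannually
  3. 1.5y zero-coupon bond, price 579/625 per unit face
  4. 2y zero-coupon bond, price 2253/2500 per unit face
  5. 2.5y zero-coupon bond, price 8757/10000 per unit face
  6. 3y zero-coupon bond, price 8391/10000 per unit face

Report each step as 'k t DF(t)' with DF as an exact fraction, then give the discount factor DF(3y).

1 1/2 967/1000
2 1 4677/5000
3 3/2 579/625
4 2 2253/2500
5 5/2 8757/10000
6 3 8391/10000
DF(3y) = 8391/10000 ≈ 0.839100

step 1 [0.5y] bond c/2=7/160: DF=(161489/160000 − 7/160·(0))/(1+7/160) = 967/1000 ≈ 0.967000
step 2 [1y] swap r/2=323/9512: DF=(1 − 323/9512·(0.967000))/(1+323/9512) = 4677/5000 ≈ 0.935400
step 3 [1.5y] zero: DF = P = 579/625 ≈ 0.926400
step 4 [2y] zero: DF = P = 2253/2500 ≈ 0.901200
step 5 [2.5y] zero: DF = P = 8757/10000 ≈ 0.875700
step 6 [3y] zero: DF = P = 8391/10000 ≈ 0.839100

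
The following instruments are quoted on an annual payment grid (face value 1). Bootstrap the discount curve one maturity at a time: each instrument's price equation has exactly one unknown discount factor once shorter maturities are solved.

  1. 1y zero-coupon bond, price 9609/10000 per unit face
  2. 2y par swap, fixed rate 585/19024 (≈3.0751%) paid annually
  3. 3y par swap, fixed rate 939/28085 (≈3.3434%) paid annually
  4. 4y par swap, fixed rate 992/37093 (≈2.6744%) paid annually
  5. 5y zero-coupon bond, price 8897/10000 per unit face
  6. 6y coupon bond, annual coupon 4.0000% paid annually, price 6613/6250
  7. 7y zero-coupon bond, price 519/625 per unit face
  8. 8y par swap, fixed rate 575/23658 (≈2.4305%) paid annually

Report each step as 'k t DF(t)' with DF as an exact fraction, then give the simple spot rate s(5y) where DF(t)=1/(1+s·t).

step 1 [1y] zero: DF = P = 9609/10000 ≈ 0.960900
step 2 [2y] swap r/1=585/19024: DF=(1 − 585/19024·(0.960900))/(1+585/19024) = 1883/2000 ≈ 0.941500
step 3 [3y] swap r/1=939/28085: DF=(1 − 939/28085·(0.960900+0.941500))/(1+939/28085) = 9061/10000 ≈ 0.906100
step 4 [4y] swap r/1=992/37093: DF=(1 − 992/37093·(0.960900+0.941500+0.906100))/(1+992/37093) = 563/625 ≈ 0.900800
step 5 [5y] zero: DF = P = 8897/10000 ≈ 0.889700
step 6 [6y] bond c/1=1/25: DF=(6613/6250 − 1/25·(0.960900+0.941500+0.906100+0.900800+0.889700))/(1+1/25) = 1681/2000 ≈ 0.840500
step 7 [7y] zero: DF = P = 519/625 ≈ 0.830400
step 8 [8y] swap r/1=575/23658: DF=(1 − 575/23658·(0.960900+0.941500+0.906100+0.900800+0.889700+0.840500+0.830400))/(1+575/23658) = 331/400 ≈ 0.827500

1 1 9609/10000
2 2 1883/2000
3 3 9061/10000
4 4 563/625
5 5 8897/10000
6 6 1681/2000
7 7 519/625
8 8 331/400
s(5y) = (1/(8897/10000) − 1)/(5) = 1103/44485 ≈ 2.4795%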